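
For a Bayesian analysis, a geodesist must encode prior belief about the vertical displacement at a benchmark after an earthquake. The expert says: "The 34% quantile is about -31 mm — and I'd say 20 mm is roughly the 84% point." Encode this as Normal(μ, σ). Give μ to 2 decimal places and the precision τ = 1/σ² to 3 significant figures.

μ = -16.05, τ = 0.000761

The p-quantile of Normal(μ,σ) is μ + z_p·σ, with z_{0.34} = -0.4125 and z_{0.84} = 0.9945.
Eliminate σ: μ = (z₂·x₁ − z₁·x₂)/(z₂ − z₁) = (0.9945·-31 − (-0.4125)·20)/1.407 = -16.05.
Then σ = (x₂ − x₁)/(z₂ − z₁) = (20 − -31)/1.407 = 36.25.
Precision τ = 1/σ² = 1/36.25² = 0.000761.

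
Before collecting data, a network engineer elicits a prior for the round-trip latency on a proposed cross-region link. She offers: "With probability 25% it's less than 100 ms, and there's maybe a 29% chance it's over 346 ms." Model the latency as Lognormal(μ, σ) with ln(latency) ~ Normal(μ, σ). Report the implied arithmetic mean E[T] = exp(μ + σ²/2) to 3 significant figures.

If T ~ Lognormal(μ,σ) then ln T ~ Normal(μ,σ), so the p-quantile of ln T is μ + z_p·σ.
ln(100) = 4.605 and ln(346) = 5.846; z_{0.25} = -0.6745, z_{0.71} = 0.5534.
σ = (5.846 − 4.605)/(0.5534 − (-0.6745)) = 1.011.
μ = 4.605 − (-0.6745)·1.011 = 5.287.
E[T] = exp(μ + σ²/2) = exp(5.287 + 0.5110) = 330 ms.

E[T] ≈ 330 ms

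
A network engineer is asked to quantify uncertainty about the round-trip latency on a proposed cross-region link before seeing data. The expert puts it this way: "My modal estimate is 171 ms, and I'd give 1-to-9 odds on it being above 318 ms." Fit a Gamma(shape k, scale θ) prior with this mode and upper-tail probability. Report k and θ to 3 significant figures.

Gamma(k,θ) with k>1 has mode (k−1)θ, so θ = 171/(k−1).
Need P(X < 318) = 0.9 with θ tied to k this way. Start at k = 2, θ = 171: P(X<318) ≈ 0.555.
Too low — raise k to concentrate. Iterating converges to k ≈ 5.96.
Then θ = 171/(5.96−1) ≈ 34.5.

k ≈ 5.96, θ ≈ 34.5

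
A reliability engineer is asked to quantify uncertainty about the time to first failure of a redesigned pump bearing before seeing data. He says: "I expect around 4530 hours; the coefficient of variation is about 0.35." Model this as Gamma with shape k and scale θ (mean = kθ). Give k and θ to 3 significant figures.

k ≈ 8.16, θ ≈ 555

For Gamma(k, scale θ): mean = kθ, variance = kθ², so CV = 1/√k.
CV = 0.35, hence k = 1/CV² = 8.16.
Then θ = mean/k = 4530/8.16 = 555.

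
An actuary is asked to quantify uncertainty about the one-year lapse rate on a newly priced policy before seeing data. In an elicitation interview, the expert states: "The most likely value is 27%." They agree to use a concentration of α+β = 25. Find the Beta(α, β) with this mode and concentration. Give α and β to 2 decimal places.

α = 7.21, β = 17.79

For α,β > 1 the Beta mode is (α−1)/(α+β−2). With α+β = 25, the mode is (α−1)/23.
Set (α−1)/23 = 0.27 → α = 1 + 0.27·23 = 7.21.
β = 25 − α = 17.79.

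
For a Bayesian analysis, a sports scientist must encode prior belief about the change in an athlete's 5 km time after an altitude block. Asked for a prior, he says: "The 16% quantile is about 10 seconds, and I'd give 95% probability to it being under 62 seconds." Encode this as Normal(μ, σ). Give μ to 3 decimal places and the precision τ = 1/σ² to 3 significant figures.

For Normal(μ,σ), the p-quantile is μ + z_p·σ. Here z_{0.16} = -0.9945, z_{0.95} = 1.645.
So 10 = μ − 0.9945σ and 62 = μ + 1.645σ.
Subtracting: σ = (62 − 10)/(1.645 − (-0.9945)) = 19.702.
Then μ = 10 − (-0.9945)·19.702 = 29.593.
Precision τ = 1/σ² = 1/19.7² = 0.00258.

μ = 29.593, τ = 0.00258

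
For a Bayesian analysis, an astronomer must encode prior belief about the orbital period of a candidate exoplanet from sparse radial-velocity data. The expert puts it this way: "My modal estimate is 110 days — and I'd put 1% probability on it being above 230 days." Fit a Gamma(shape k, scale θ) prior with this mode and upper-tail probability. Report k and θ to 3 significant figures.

Gamma(k,θ) with k>1 has mode (k−1)θ, so θ = 110/(k−1).
Need P(X < 230) = 0.99 with θ tied to k this way. Start at k = 2, θ = 110: P(X<230) ≈ 0.618.
Too low — raise k to concentrate. Iterating converges to k ≈ 9.95.
Then θ = 110/(9.95−1) ≈ 12.3.

k ≈ 9.95, θ ≈ 12.3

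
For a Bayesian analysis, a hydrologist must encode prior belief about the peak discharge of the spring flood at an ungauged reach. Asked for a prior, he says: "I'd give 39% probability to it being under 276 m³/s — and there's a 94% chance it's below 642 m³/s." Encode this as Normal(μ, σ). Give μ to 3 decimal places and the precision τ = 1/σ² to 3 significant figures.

μ = 331.739, τ = 2.51e-05

For Normal(μ,σ), the p-quantile is μ + z_p·σ. Here z_{0.39} = -0.2793, z_{0.94} = 1.555.
So 276 = μ − 0.2793σ and 642 = μ + 1.555σ.
Subtracting: σ = (642 − 276)/(1.555 − (-0.2793)) = 199.554.
Then μ = 276 − (-0.2793)·199.554 = 331.739.
Precision τ = 1/σ² = 1/199.6² = 2.51e-05.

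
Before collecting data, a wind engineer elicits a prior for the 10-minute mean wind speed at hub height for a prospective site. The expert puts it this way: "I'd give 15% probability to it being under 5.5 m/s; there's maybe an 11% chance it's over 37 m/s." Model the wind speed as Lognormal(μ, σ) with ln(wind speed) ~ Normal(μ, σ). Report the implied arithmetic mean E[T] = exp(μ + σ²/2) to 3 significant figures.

E[T] ≈ 18.8 m/s

If T ~ Lognormal(μ,σ) then ln T ~ Normal(μ,σ), so the p-quantile of ln T is μ + z_p·σ.
ln(5.5) = 1.705 and ln(37) = 3.611; z_{0.15} = -1.036, z_{0.89} = 1.227.
σ = (3.611 − 1.705)/(1.227 − (-1.036)) = 0.842.
μ = 1.705 − (-1.036)·0.842 = 2.578.
E[T] = exp(μ + σ²/2) = exp(2.578 + 0.3548) = 18.8 m/s.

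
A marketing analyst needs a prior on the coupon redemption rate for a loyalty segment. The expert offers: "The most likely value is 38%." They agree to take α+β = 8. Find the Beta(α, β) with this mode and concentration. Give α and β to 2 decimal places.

For α,β > 1 the Beta mode is (α−1)/(α+β−2). With α+β = 8, the mode is (α−1)/6.
Set (α−1)/6 = 0.38 → α = 1 + 0.38·6 = 3.28.
β = 8 − α = 4.72.

α = 3.28, β = 4.72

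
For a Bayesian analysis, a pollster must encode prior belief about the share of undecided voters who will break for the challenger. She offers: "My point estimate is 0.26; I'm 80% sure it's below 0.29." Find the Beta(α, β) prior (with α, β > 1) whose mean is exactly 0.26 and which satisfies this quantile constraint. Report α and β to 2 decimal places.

With mean 0.26 fixed, write α = 0.26s, β = 0.74s where s = α+β.
Need P(θ < 0.29) = 0.8 under Beta(0.26s, 0.74s). Normal approximation: (q−m)/√(m(1−m)/s) ≈ z_{0.8} = 0.842, so s ≈ 0.26·0.74·(0.842)²/(0.29−0.26)² = 151.4.
At s = 151.4: P(θ<0.29) ≈ 0.802. Adjusting to match 0.8 gives s ≈ 148.04.
So α = 0.26·148.04 ≈ 38.49, β = 0.74·148.04 ≈ 109.55.

α ≈ 38.49, β ≈ 109.55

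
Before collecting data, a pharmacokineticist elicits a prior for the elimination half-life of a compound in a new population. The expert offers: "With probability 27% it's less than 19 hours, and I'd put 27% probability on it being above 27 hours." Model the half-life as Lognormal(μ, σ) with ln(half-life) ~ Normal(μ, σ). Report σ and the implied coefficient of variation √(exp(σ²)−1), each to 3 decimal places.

If T ~ Lognormal(μ,σ) then ln T ~ Normal(μ,σ), so the p-quantile of ln T is μ + z_p·σ.
ln(19) = 2.944 and ln(27) = 3.296; z_{0.27} = -0.6128, z_{0.73} = 0.6128.
σ = (3.296 − 2.944)/(0.6128 − (-0.6128)) = 0.287.
μ = 2.944 − (-0.6128)·0.287 = 3.120.
CV = √(exp(σ²)−1) = √(exp(0.0822)−1) = 0.293.

σ ≈ 0.287, CV ≈ 0.293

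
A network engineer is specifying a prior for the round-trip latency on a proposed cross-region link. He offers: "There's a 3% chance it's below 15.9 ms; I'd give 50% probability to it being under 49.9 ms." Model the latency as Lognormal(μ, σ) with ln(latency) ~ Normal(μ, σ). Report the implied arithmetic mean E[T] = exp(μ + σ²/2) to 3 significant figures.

E[T] ≈ 60 ms

If T ~ Lognormal(μ,σ) then ln T ~ Normal(μ,σ), so the p-quantile of ln T is μ + z_p·σ.
ln(15.9) = 2.766 and ln(49.9) = 3.91; z_{0.03} = -1.881, z_{0.5} = 0.
σ = (3.91 − 2.766)/(0 − (-1.881)) = 0.608.
μ = 2.766 − (-1.881)·0.608 = 3.910.
E[T] = exp(μ + σ²/2) = exp(3.910 + 0.1849) = 60 ms.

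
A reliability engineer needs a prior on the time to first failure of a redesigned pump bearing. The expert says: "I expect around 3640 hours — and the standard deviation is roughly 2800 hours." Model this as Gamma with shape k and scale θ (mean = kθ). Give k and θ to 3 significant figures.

k ≈ 1.69, θ ≈ 2150

For Gamma(k, scale θ): mean = kθ, variance = kθ², so CV = 1/√k.
CV = SD/mean = 2800/3640 = 0.7692, hence k = 1/CV² = 1.69.
Then θ = mean/k = 3640/1.69 = 2150.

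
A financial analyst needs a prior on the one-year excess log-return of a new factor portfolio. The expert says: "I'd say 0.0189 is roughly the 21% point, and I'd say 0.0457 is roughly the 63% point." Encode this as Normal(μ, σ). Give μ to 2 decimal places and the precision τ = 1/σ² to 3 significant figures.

The p-quantile of Normal(μ,σ) is μ + z_p·σ, with z_{0.21} = -0.8064 and z_{0.63} = 0.3319.
Eliminate σ: μ = (z₂·x₁ − z₁·x₂)/(z₂ − z₁) = (0.3319·0.0189 − (-0.8064)·0.0457)/1.138 = 0.04.
Then σ = (x₂ − x₁)/(z₂ − z₁) = (0.0457 − 0.0189)/1.138 = 0.02.
Precision τ = 1/σ² = 1/0.02354² = 1800.

μ = 0.04, τ = 1800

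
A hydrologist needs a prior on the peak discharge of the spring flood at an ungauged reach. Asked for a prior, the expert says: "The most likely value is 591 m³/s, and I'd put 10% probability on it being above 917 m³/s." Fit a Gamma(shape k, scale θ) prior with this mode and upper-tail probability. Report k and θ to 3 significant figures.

Gamma(k,θ) with k>1 has mode (k−1)θ, so θ = 591/(k−1).
Need P(X < 917) = 0.9 with θ tied to k this way. Start at k = 2, θ = 591: P(X<917) ≈ 0.459.
Too low — raise k to concentrate. Iterating converges to k ≈ 10.7.
Then θ = 591/(10.7−1) ≈ 61.

k ≈ 10.7, θ ≈ 61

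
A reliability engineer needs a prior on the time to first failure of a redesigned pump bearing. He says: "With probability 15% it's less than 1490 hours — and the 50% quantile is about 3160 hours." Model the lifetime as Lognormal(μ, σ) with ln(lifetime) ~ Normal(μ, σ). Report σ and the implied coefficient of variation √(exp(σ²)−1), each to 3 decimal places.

σ ≈ 0.725, CV ≈ 0.832

If T ~ Lognormal(μ,σ) then ln T ~ Normal(μ,σ), so the p-quantile of ln T is μ + z_p·σ.
ln(1490) = 7.307 and ln(3160) = 8.058; z_{0.15} = -1.036, z_{0.5} = 0.
σ = (8.058 − 7.307)/(0 − (-1.036)) = 0.725.
μ = 7.307 − (-1.036)·0.725 = 8.058.
CV = √(exp(σ²)−1) = √(exp(0.5262)−1) = 0.832.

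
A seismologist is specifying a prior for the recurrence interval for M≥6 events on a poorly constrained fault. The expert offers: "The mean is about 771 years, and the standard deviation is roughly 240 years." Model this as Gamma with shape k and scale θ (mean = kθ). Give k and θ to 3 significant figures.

For Gamma(k, scale θ): mean = kθ, variance = kθ², so CV = 1/√k.
CV = SD/mean = 240/771 = 0.3113, hence k = 1/CV² = 10.3.
Then θ = mean/k = 771/10.3 = 74.7.

k ≈ 10.3, θ ≈ 74.7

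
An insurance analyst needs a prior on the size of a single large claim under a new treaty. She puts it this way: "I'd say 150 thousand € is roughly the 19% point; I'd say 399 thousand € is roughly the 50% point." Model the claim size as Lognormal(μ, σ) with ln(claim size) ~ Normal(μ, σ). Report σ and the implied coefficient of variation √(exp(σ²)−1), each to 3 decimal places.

If T ~ Lognormal(μ,σ) then ln T ~ Normal(μ,σ), so the p-quantile of ln T is μ + z_p·σ.
ln(150) = 5.011 and ln(399) = 5.989; z_{0.19} = -0.8779, z_{0.5} = 0.
σ = (5.989 − 5.011)/(0 − (-0.8779)) = 1.114.
μ = 5.011 − (-0.8779)·1.114 = 5.989.
CV = √(exp(σ²)−1) = √(exp(1.2419)−1) = 1.569.

σ ≈ 1.114, CV ≈ 1.569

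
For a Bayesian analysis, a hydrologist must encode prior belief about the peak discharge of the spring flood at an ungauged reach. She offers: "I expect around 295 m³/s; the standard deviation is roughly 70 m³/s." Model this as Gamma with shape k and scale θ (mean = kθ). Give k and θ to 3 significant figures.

k ≈ 17.8, θ ≈ 16.6

For Gamma(k, scale θ): mean = kθ, variance = kθ², so CV = 1/√k.
CV = SD/mean = 70/295 = 0.2373, hence k = 1/CV² = 17.8.
Then θ = mean/k = 295/17.8 = 16.6.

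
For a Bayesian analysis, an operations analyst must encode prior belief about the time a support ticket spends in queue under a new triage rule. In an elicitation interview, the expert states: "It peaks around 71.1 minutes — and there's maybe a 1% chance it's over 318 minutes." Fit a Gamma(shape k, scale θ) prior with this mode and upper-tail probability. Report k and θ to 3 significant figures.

Gamma(k,θ) with k>1 has mode (k−1)θ, so θ = 71.1/(k−1).
Need P(X < 318) = 0.99 with θ tied to k this way. Start at k = 2, θ = 71.1: P(X<318) ≈ 0.938.
Too low — raise k to concentrate. Iterating converges to k ≈ 2.81.
Then θ = 71.1/(2.81−1) ≈ 39.4.

k ≈ 2.81, θ ≈ 39.4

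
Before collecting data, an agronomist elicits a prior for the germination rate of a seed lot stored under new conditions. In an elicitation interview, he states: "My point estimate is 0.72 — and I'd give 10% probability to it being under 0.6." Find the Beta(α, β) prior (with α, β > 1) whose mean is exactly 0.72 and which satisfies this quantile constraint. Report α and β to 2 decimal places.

α ≈ 17.31, β ≈ 6.73

With mean 0.72 fixed, write α = 0.72s, β = 0.28s where s = α+β.
Need P(θ < 0.6) = 0.1 under Beta(0.72s, 0.28s). Normal approximation: (q−m)/√(m(1−m)/s) ≈ z_{0.1} = -1.28, so s ≈ 0.72·0.28·(-1.28)²/(0.6−0.72)² = 23.0.
At s = 23.0: P(θ<0.6) ≈ 0.105. Adjusting to match 0.1 gives s ≈ 24.04.
So α = 0.72·24.04 ≈ 17.31, β = 0.28·24.04 ≈ 6.73.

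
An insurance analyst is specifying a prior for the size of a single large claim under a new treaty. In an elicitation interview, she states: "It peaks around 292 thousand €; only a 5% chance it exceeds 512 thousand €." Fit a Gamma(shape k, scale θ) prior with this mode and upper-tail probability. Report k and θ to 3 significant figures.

Gamma(k,θ) with k>1 has mode (k−1)θ, so θ = 292/(k−1).
Need P(X < 512) = 0.95 with θ tied to k this way. Start at k = 2, θ = 292: P(X<512) ≈ 0.523.
Too low — raise k to concentrate. Iterating converges to k ≈ 9.85.
Then θ = 292/(9.85−1) ≈ 33.

k ≈ 9.85, θ ≈ 33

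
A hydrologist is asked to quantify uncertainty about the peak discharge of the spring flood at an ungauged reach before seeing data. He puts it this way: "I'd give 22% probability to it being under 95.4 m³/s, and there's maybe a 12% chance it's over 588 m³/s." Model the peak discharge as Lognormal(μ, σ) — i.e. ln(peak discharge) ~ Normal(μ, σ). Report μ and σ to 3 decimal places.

μ ≈ 5.279, σ ≈ 0.934

If T ~ Lognormal(μ,σ) then ln T ~ Normal(μ,σ), so the p-quantile of ln T is μ + z_p·σ.
ln(95.4) = 4.558 and ln(588) = 6.377; z_{0.22} = -0.7722, z_{0.88} = 1.175.
σ = (6.377 − 4.558)/(1.175 − (-0.7722)) = 0.934.
μ = 4.558 − (-0.7722)·0.934 = 5.279.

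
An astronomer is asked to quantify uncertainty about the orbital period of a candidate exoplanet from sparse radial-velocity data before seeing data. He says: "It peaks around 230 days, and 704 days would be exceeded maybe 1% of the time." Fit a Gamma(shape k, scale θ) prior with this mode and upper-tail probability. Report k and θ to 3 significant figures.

Gamma(k,θ) with k>1 has mode (k−1)θ, so θ = 230/(k−1).
Need P(X < 704) = 0.99 with θ tied to k this way. Start at k = 2, θ = 230: P(X<704) ≈ 0.810.
Too low — raise k to concentrate. Iterating converges to k ≈ 4.58.
Then θ = 230/(4.58−1) ≈ 64.3.

k ≈ 4.58, θ ≈ 64.3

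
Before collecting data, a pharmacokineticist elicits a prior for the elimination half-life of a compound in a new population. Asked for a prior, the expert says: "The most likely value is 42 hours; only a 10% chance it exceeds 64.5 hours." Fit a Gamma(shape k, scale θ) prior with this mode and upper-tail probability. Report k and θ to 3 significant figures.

k ≈ 11.1, θ ≈ 4.14

Gamma(k,θ) with k>1 has mode (k−1)θ, so θ = 42/(k−1).
Need P(X < 64.5) = 0.9 with θ tied to k this way. Start at k = 2, θ = 42: P(X<64.5) ≈ 0.454.
Too low — raise k to concentrate. Iterating converges to k ≈ 11.1.
Then θ = 42/(11.1−1) ≈ 4.14.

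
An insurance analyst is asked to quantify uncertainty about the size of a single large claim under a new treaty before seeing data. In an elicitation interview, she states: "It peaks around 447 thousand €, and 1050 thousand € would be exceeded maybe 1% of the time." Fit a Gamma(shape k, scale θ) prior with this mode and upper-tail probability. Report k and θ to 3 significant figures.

k ≈ 7.52, θ ≈ 68.5

Gamma(k,θ) with k>1 has mode (k−1)θ, so θ = 447/(k−1).
Need P(X < 1050) = 0.99 with θ tied to k this way. Start at k = 2, θ = 447: P(X<1050) ≈ 0.680.
Too low — raise k to concentrate. Iterating converges to k ≈ 7.52.
Then θ = 447/(7.52−1) ≈ 68.5.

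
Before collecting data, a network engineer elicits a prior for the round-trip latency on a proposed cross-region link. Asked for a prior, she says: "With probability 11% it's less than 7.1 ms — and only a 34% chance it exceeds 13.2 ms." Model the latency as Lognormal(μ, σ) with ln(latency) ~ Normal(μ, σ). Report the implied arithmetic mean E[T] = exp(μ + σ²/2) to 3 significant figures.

If T ~ Lognormal(μ,σ) then ln T ~ Normal(μ,σ), so the p-quantile of ln T is μ + z_p·σ.
ln(7.1) = 1.96 and ln(13.2) = 2.58; z_{0.11} = -1.227, z_{0.66} = 0.4125.
σ = (2.58 − 1.96)/(0.4125 − (-1.227)) = 0.378.
μ = 1.96 − (-1.227)·0.378 = 2.424.
E[T] = exp(μ + σ²/2) = exp(2.424 + 0.0716) = 12.1 ms.

E[T] ≈ 12.1 ms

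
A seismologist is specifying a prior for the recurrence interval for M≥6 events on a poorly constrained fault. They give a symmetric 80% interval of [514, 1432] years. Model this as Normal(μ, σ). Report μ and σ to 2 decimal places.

μ = 973.00, σ = 358.16

A symmetric 80% interval runs μ ± z·σ with z = 1.282.
Half-width = 459, so σ = 459/1.282 = 358.16.
μ is the interval midpoint, 973.00.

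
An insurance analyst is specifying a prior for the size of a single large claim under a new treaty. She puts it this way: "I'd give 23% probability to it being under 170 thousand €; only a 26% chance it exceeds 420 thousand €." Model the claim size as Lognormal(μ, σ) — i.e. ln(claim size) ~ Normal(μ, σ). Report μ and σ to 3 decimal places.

μ ≈ 5.619, σ ≈ 0.654

If T ~ Lognormal(μ,σ) then ln T ~ Normal(μ,σ), so the p-quantile of ln T is μ + z_p·σ.
ln(170) = 5.136 and ln(420) = 6.04; z_{0.23} = -0.7388, z_{0.74} = 0.6433.
σ = (6.04 − 5.136)/(0.6433 − (-0.7388)) = 0.654.
μ = 5.136 − (-0.7388)·0.654 = 5.619.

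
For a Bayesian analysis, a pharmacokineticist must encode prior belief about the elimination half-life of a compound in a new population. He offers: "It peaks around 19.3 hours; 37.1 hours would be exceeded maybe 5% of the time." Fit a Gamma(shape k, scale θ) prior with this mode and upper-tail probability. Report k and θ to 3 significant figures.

Gamma(k,θ) with k>1 has mode (k−1)θ, so θ = 19.3/(k−1).
Need P(X < 37.1) = 0.95 with θ tied to k this way. Start at k = 2, θ = 19.3: P(X<37.1) ≈ 0.573.
Too low — raise k to concentrate. Iterating converges to k ≈ 7.5.
Then θ = 19.3/(7.5−1) ≈ 2.97.

k ≈ 7.5, θ ≈ 2.97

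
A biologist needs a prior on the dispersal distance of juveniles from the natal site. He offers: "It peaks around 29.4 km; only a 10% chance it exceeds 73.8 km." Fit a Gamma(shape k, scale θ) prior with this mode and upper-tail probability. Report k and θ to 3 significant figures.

k ≈ 3.27, θ ≈ 13

Gamma(k,θ) with k>1 has mode (k−1)θ, so θ = 29.4/(k−1).
Need P(X < 73.8) = 0.9 with θ tied to k this way. Start at k = 2, θ = 29.4: P(X<73.8) ≈ 0.715.
Too low — raise k to concentrate. Iterating converges to k ≈ 3.27.
Then θ = 29.4/(3.27−1) ≈ 13.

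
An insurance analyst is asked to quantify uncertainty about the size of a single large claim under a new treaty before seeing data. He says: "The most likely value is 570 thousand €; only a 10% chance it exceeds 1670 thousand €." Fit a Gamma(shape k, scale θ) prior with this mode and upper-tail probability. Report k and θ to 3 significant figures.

k ≈ 2.65, θ ≈ 346

Gamma(k,θ) with k>1 has mode (k−1)θ, so θ = 570/(k−1).
Need P(X < 1670) = 0.9 with θ tied to k this way. Start at k = 2, θ = 570: P(X<1670) ≈ 0.790.
Too low — raise k to concentrate. Iterating converges to k ≈ 2.65.
Then θ = 570/(2.65−1) ≈ 346.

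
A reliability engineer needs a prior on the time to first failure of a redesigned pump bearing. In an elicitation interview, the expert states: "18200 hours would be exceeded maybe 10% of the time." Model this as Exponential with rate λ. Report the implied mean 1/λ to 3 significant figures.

mean ≈ 7900 hours

P(T > 18200.0) = e^(−λ·18200.0) = 0.1, so λ = −ln(0.1)/18200.0 = 0.000127.
Mean = 1/λ = 7900 hours.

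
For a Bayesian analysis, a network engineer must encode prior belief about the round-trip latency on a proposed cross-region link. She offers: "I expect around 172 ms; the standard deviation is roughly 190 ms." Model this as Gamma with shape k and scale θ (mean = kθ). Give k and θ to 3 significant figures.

k ≈ 0.82, θ ≈ 210

For Gamma(k, scale θ): mean = kθ, variance = kθ², so CV = 1/√k.
CV = SD/mean = 190/172 = 1.105, hence k = 1/CV² = 0.82.
Then θ = mean/k = 172/0.82 = 210.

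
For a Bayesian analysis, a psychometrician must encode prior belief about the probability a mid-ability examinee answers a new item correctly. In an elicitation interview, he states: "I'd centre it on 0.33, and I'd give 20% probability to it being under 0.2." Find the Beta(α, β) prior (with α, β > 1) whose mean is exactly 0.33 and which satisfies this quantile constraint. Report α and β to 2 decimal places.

With mean 0.33 fixed, write α = 0.33s, β = 0.67s where s = α+β.
Need P(θ < 0.2) = 0.2 under Beta(0.33s, 0.67s). Normal approximation: (q−m)/√(m(1−m)/s) ≈ z_{0.2} = -0.842, so s ≈ 0.33·0.67·(-0.842)²/(0.2−0.33)² = 9.3.
At s = 9.3: P(θ<0.2) ≈ 0.205. Adjusting to match 0.2 gives s ≈ 9.62.
So α = 0.33·9.62 ≈ 3.17, β = 0.67·9.62 ≈ 6.44.

α ≈ 3.17, β ≈ 6.44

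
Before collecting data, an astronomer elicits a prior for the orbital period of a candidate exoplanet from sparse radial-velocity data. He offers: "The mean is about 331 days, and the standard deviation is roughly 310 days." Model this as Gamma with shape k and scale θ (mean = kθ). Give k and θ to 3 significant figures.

k ≈ 1.14, θ ≈ 290

For Gamma(k, scale θ): mean = kθ, variance = kθ², so CV = 1/√k.
CV = SD/mean = 310/331 = 0.9366, hence k = 1/CV² = 1.14.
Then θ = mean/k = 331/1.14 = 290.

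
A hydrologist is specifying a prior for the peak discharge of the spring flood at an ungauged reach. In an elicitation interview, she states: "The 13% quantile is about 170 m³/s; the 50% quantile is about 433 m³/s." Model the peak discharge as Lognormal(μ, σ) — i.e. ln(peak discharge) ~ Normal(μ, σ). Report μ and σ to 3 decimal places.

If T ~ Lognormal(μ,σ) then ln T ~ Normal(μ,σ), so the p-quantile of ln T is μ + z_p·σ.
ln(170) = 5.136 and ln(433) = 6.071; z_{0.13} = -1.126, z_{0.5} = 0.
σ = (6.071 − 5.136)/(0 − (-1.126)) = 0.830.
μ = 5.136 − (-1.126)·0.830 = 6.071.

μ ≈ 6.071, σ ≈ 0.830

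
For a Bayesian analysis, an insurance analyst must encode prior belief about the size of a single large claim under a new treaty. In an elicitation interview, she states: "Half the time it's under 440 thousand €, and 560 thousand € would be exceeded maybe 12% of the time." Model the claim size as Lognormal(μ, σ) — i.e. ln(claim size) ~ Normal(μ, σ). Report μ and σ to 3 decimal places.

μ ≈ 6.087, σ ≈ 0.205

If T ~ Lognormal(μ,σ) then ln T ~ Normal(μ,σ), so the p-quantile of ln T is μ + z_p·σ.
ln(440) = 6.087 and ln(560) = 6.328; z_{0.5} = 0, z_{0.88} = 1.175.
σ = (6.328 − 6.087)/(1.175 − (0)) = 0.205.
μ = 6.087 − (0)·0.205 = 6.087.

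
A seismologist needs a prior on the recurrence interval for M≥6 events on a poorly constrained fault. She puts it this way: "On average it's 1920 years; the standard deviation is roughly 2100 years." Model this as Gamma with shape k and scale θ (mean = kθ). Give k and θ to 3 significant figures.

For Gamma(k, scale θ): mean = kθ, variance = kθ², so CV = 1/√k.
CV = SD/mean = 2100/1920 = 1.094, hence k = 1/CV² = 0.836.
Then θ = mean/k = 1920/0.836 = 2300.

k ≈ 0.836, θ ≈ 2300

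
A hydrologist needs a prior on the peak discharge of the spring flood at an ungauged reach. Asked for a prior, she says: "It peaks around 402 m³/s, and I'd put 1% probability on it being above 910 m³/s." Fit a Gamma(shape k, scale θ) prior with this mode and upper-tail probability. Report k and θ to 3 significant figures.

Gamma(k,θ) with k>1 has mode (k−1)θ, so θ = 402/(k−1).
Need P(X < 910) = 0.99 with θ tied to k this way. Start at k = 2, θ = 402: P(X<910) ≈ 0.661.
Too low — raise k to concentrate. Iterating converges to k ≈ 8.18.
Then θ = 402/(8.18−1) ≈ 56.

k ≈ 8.18, θ ≈ 56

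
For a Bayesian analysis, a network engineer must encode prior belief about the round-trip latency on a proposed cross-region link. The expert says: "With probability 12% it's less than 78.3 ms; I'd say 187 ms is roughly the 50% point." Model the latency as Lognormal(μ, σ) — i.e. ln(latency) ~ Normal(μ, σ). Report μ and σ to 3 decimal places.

μ ≈ 5.231, σ ≈ 0.741

If T ~ Lognormal(μ,σ) then ln T ~ Normal(μ,σ), so the p-quantile of ln T is μ + z_p·σ.
ln(78.3) = 4.361 and ln(187) = 5.231; z_{0.12} = -1.175, z_{0.5} = 0.
σ = (5.231 − 4.361)/(0 − (-1.175)) = 0.741.
μ = 4.361 − (-1.175)·0.741 = 5.231.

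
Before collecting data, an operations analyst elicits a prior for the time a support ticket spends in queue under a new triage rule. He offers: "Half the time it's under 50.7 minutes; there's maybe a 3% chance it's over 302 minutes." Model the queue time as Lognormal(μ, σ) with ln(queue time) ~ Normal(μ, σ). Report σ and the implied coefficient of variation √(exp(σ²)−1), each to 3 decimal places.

σ ≈ 0.949, CV ≈ 1.208

If T ~ Lognormal(μ,σ) then ln T ~ Normal(μ,σ), so the p-quantile of ln T is μ + z_p·σ.
ln(50.7) = 3.926 and ln(302) = 5.71; z_{0.5} = 0, z_{0.97} = 1.881.
σ = (5.71 − 3.926)/(1.881 − (0)) = 0.949.
μ = 3.926 − (0)·0.949 = 3.926.
CV = √(exp(σ²)−1) = √(exp(0.9002)−1) = 1.208.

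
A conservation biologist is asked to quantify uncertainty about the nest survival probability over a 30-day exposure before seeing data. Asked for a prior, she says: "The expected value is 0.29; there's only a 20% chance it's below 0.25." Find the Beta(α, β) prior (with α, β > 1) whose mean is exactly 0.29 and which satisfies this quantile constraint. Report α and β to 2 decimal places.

α ≈ 26.97, β ≈ 66.03

With mean 0.29 fixed, write α = 0.29s, β = 0.71s where s = α+β.
Need P(θ < 0.25) = 0.2 under Beta(0.29s, 0.71s). Normal approximation: (q−m)/√(m(1−m)/s) ≈ z_{0.2} = -0.842, so s ≈ 0.29·0.71·(-0.842)²/(0.25−0.29)² = 91.2.
At s = 91.2: P(θ<0.25) ≈ 0.203. Adjusting to match 0.2 gives s ≈ 93.00.
So α = 0.29·93.00 ≈ 26.97, β = 0.71·93.00 ≈ 66.03.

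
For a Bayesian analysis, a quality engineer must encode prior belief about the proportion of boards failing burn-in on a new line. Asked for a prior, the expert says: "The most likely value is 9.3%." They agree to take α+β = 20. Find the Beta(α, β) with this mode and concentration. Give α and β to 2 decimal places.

α = 2.67, β = 17.33

For α,β > 1 the Beta mode is (α−1)/(α+β−2). With α+β = 20, the mode is (α−1)/18.
Set (α−1)/18 = 0.093 → α = 1 + 0.093·18 = 2.67.
β = 20 − α = 17.33.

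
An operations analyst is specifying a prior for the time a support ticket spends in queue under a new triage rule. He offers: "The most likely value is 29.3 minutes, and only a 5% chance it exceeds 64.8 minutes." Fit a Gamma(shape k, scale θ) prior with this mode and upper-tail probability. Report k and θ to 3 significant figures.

Gamma(k,θ) with k>1 has mode (k−1)θ, so θ = 29.3/(k−1).
Need P(X < 64.8) = 0.95 with θ tied to k this way. Start at k = 2, θ = 29.3: P(X<64.8) ≈ 0.648.
Too low — raise k to concentrate. Iterating converges to k ≈ 5.37.
Then θ = 29.3/(5.37−1) ≈ 6.71.

k ≈ 5.37, θ ≈ 6.71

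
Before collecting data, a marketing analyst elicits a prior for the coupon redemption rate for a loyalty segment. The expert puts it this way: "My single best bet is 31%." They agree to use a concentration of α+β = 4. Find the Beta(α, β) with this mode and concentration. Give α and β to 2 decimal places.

α = 1.62, β = 2.38

For α,β > 1 the Beta mode is (α−1)/(α+β−2). With α+β = 4, the mode is (α−1)/2.
Set (α−1)/2 = 0.31 → α = 1 + 0.31·2 = 1.62.
β = 4 − α = 2.38.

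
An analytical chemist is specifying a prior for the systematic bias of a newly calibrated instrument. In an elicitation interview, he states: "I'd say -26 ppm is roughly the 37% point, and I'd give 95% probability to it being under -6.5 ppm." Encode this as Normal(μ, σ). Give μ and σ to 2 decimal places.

μ = -22.73, σ = 9.86

The p-quantile of Normal(μ,σ) is μ + z_p·σ, with z_{0.37} = -0.3319 and z_{0.95} = 1.645.
Eliminate σ: μ = (z₂·x₁ − z₁·x₂)/(z₂ − z₁) = (1.645·-26 − (-0.3319)·-6.5)/1.977 = -22.73.
Then σ = (x₂ − x₁)/(z₂ − z₁) = (-6.5 − -26)/1.977 = 9.86.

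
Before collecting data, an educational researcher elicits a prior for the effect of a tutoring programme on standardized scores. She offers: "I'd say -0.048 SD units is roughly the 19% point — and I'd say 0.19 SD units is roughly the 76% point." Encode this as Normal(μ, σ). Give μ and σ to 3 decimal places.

μ = 0.084, σ = 0.150

For Normal(μ,σ), the p-quantile is μ + z_p·σ. Here z_{0.19} = -0.8779, z_{0.76} = 0.7063.
So -0.048 = μ − 0.8779σ and 0.19 = μ + 0.7063σ.
Subtracting: σ = (0.19 − -0.048)/(0.7063 − (-0.8779)) = 0.150.
Then μ = -0.048 − (-0.8779)·0.150 = 0.084.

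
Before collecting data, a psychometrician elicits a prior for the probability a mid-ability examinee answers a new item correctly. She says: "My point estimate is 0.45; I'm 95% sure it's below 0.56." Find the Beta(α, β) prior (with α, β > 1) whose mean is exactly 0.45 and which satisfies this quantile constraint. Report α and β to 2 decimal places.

With mean 0.45 fixed, write α = 0.45s, β = 0.55s where s = α+β.
Need P(θ < 0.56) = 0.95 under Beta(0.45s, 0.55s). Normal approximation: (q−m)/√(m(1−m)/s) ≈ z_{0.95} = 1.64, so s ≈ 0.45·0.55·(1.64)²/(0.56−0.45)² = 55.3.
At s = 55.3: P(θ<0.56) ≈ 0.950. Adjusting to match 0.95 gives s ≈ 55.52.
So α = 0.45·55.52 ≈ 24.98, β = 0.55·55.52 ≈ 30.53.

α ≈ 24.98, β ≈ 30.53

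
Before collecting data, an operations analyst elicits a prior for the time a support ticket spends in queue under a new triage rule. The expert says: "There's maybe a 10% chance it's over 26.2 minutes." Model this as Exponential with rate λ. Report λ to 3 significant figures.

P(T > 26.2) = e^(−λ·26.2) = 0.1, so λ = −ln(0.1)/26.2 = 0.0879.

λ ≈ 0.0879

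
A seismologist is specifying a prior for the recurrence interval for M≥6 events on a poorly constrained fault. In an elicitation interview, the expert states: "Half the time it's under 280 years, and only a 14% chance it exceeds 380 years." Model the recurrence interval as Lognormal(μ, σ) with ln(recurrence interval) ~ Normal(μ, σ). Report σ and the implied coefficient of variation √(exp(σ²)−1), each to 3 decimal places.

If T ~ Lognormal(μ,σ) then ln T ~ Normal(μ,σ), so the p-quantile of ln T is μ + z_p·σ.
ln(280) = 5.635 and ln(380) = 5.94; z_{0.5} = 0, z_{0.86} = 1.08.
σ = (5.94 − 5.635)/(1.08 − (0)) = 0.283.
μ = 5.635 − (0)·0.283 = 5.635.
CV = √(exp(σ²)−1) = √(exp(0.0799)−1) = 0.288.

σ ≈ 0.283, CV ≈ 0.288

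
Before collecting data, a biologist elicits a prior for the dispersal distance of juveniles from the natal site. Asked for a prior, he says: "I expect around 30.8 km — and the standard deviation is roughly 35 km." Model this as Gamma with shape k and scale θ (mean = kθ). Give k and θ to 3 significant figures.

For Gamma(k, scale θ): mean = kθ, variance = kθ², so CV = 1/√k.
CV = SD/mean = 35/30.8 = 1.136, hence k = 1/CV² = 0.774.
Then θ = mean/k = 30.8/0.774 = 39.8.

k ≈ 0.774, θ ≈ 39.8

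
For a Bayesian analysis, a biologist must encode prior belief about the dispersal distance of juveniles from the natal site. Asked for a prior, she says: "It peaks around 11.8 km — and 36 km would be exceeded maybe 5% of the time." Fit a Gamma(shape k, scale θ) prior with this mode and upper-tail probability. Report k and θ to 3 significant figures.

Gamma(k,θ) with k>1 has mode (k−1)θ, so θ = 11.8/(k−1).
Need P(X < 36) = 0.95 with θ tied to k this way. Start at k = 2, θ = 11.8: P(X<36) ≈ 0.808.
Too low — raise k to concentrate. Iterating converges to k ≈ 3.12.
Then θ = 11.8/(3.12−1) ≈ 5.55.

k ≈ 3.12, θ ≈ 5.55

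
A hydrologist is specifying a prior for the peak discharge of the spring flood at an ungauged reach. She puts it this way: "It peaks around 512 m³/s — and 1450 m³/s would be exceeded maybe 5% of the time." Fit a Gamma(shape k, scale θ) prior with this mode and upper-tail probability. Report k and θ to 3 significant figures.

k ≈ 3.47, θ ≈ 208

Gamma(k,θ) with k>1 has mode (k−1)θ, so θ = 512/(k−1).
Need P(X < 1450) = 0.95 with θ tied to k this way. Start at k = 2, θ = 512: P(X<1450) ≈ 0.774.
Too low — raise k to concentrate. Iterating converges to k ≈ 3.47.
Then θ = 512/(3.47−1) ≈ 208.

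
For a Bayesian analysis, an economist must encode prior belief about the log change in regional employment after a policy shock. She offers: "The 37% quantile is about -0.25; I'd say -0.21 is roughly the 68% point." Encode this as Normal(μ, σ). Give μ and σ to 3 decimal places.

μ = -0.233, σ = 0.050

For Normal(μ,σ), the p-quantile is μ + z_p·σ. Here z_{0.37} = -0.3319, z_{0.68} = 0.4677.
So -0.25 = μ − 0.3319σ and -0.21 = μ + 0.4677σ.
Subtracting: σ = (-0.21 − -0.25)/(0.4677 − (-0.3319)) = 0.050.
Then μ = -0.25 − (-0.3319)·0.050 = -0.233.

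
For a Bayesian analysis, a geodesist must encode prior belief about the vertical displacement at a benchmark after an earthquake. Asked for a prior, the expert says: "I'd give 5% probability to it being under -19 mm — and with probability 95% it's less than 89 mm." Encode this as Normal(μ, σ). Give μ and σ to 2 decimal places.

For Normal(μ,σ), the p-quantile is μ + z_p·σ. Here z_{0.05} = -1.645, z_{0.95} = 1.645.
So -19 = μ − 1.645σ and 89 = μ + 1.645σ.
Subtracting: σ = (89 − -19)/(1.645 − (-1.645)) = 32.83.
Then μ = -19 − (-1.645)·32.83 = 35.00.

μ = 35.00, σ = 32.83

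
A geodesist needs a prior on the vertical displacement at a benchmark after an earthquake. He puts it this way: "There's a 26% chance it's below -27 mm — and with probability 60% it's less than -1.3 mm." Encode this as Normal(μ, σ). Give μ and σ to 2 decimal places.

μ = -8.56, σ = 28.66

The p-quantile of Normal(μ,σ) is μ + z_p·σ, with z_{0.26} = -0.6433 and z_{0.6} = 0.2533.
Eliminate σ: μ = (z₂·x₁ − z₁·x₂)/(z₂ − z₁) = (0.2533·-27 − (-0.6433)·-1.3)/0.8967 = -8.56.
Then σ = (x₂ − x₁)/(z₂ − z₁) = (-1.3 − -27)/0.8967 = 28.66.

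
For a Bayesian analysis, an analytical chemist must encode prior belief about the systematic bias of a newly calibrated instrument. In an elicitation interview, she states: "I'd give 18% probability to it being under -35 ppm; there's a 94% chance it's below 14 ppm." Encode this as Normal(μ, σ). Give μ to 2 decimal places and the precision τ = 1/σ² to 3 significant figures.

The p-quantile of Normal(μ,σ) is μ + z_p·σ, with z_{0.18} = -0.9154 and z_{0.94} = 1.555.
Eliminate σ: μ = (z₂·x₁ − z₁·x₂)/(z₂ − z₁) = (1.555·-35 − (-0.9154)·14)/2.47 = -16.84.
Then σ = (x₂ − x₁)/(z₂ − z₁) = (14 − -35)/2.47 = 19.84.
Precision τ = 1/σ² = 1/19.84² = 0.00254.

μ = -16.84, τ = 0.00254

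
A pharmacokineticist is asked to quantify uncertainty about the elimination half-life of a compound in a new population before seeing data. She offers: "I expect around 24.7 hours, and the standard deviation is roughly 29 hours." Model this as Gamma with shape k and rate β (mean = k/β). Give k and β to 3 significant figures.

For Gamma(k, rate β): mean = k/β, variance = k/β², so CV = 1/√k.
CV = SD/mean = 29/24.7 = 1.174, hence k = 1/CV² = 0.725.
Then β = k/mean = 0.725/24.7 = 0.0294.

k ≈ 0.725, β ≈ 0.0294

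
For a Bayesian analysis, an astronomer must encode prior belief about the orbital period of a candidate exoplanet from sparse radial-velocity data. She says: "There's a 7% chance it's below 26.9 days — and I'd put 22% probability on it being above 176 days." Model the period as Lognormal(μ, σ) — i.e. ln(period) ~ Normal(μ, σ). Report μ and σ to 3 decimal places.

μ ≈ 4.525, σ ≈ 0.836

If T ~ Lognormal(μ,σ) then ln T ~ Normal(μ,σ), so the p-quantile of ln T is μ + z_p·σ.
ln(26.9) = 3.292 and ln(176) = 5.17; z_{0.07} = -1.476, z_{0.78} = 0.7722.
σ = (5.17 − 3.292)/(0.7722 − (-1.476)) = 0.836.
μ = 3.292 − (-1.476)·0.836 = 4.525.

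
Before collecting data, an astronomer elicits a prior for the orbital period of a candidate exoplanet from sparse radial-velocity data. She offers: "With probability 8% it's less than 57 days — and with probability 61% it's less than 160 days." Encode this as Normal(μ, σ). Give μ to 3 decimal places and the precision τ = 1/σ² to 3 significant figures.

μ = 142.920, τ = 0.000267

For Normal(μ,σ), the p-quantile is μ + z_p·σ. Here z_{0.08} = -1.405, z_{0.61} = 0.2793.
So 57 = μ − 1.405σ and 160 = μ + 0.2793σ.
Subtracting: σ = (160 − 57)/(0.2793 − (-1.405)) = 61.150.
Then μ = 57 − (-1.405)·61.150 = 142.920.
Precision τ = 1/σ² = 1/61.15² = 0.000267.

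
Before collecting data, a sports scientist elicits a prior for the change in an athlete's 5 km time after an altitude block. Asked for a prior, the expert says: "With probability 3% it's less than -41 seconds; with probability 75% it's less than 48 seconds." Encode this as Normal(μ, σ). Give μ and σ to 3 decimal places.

For Normal(μ,σ), the p-quantile is μ + z_p·σ. Here z_{0.03} = -1.881, z_{0.75} = 0.6745.
So -41 = μ − 1.881σ and 48 = μ + 0.6745σ.
Subtracting: σ = (48 − -41)/(0.6745 − (-1.881)) = 34.830.
Then μ = -41 − (-1.881)·34.830 = 24.508.

μ = 24.508, σ = 34.830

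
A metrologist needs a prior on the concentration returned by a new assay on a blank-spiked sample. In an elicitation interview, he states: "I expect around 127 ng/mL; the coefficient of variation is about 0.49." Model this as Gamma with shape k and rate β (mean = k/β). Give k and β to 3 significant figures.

For Gamma(k, rate β): mean = k/β, variance = k/β², so CV = 1/√k.
CV = 0.49, hence k = 1/CV² = 4.16.
Then β = k/mean = 4.16/127 = 0.0328.

k ≈ 4.16, β ≈ 0.0328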